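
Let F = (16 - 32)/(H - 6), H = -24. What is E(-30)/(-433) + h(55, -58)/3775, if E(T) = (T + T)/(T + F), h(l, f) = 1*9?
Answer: -837513/361241075 ≈ -0.0023184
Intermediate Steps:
h(l, f) = 9
F = 8/15 (F = (16 - 32)/(-24 - 6) = -16/(-30) = -16*(-1/30) = 8/15 ≈ 0.53333)
E(T) = 2*T/(8/15 + T) (E(T) = (T + T)/(T + 8/15) = (2*T)/(8/15 + T) = 2*T/(8/15 + T))
E(-30)/(-433) + h(55, -58)/3775 = (30*(-30)/(8 + 15*(-30)))/(-433) + 9/3775 = (30*(-30)/(8 - 450))*(-1/433) + 9*(1/3775) = (30*(-30)/(-442))*(-1/433) + 9/3775 = (30*(-30)*(-1/442))*(-1/433) + 9/3775 = (450/221)*(-1/433) + 9/3775 = -450/95693 + 9/3775 = -837513/361241075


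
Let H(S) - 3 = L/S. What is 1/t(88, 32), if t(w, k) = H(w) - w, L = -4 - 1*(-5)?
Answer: -88/7479 ≈ -0.011766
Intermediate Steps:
L = 1 (L = -4 + 5 = 1)
H(S) = 3 + 1/S
t(w, k) = 3 + 1/w - w (t(w, k) = (3 + 1/w) - w = 3 + 1/w - w)
1/t(88, 32) = 1/(3 + 1/88 - 1*88) = 1/(3 + 1/88 - 88) = 1/(-7479/88) = -88/7479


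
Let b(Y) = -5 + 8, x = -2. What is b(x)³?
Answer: 27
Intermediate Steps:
b(Y) = 3
b(x)³ = 3³ = 27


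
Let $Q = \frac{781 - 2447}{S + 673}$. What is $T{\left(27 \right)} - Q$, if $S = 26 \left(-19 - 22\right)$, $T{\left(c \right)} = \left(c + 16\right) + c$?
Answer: $\frac{25844}{393} \approx 65.761$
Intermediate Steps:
$T{\left(c \right)} = 16 + 2 c$ ($T{\left(c \right)} = \left(16 + c\right) + c = 16 + 2 c$)
$S = -1066$ ($S = 26 \left(-41\right) = -1066$)
$Q = \frac{1666}{393}$ ($Q = \frac{781 - 2447}{-1066 + 673} = - \frac{1666}{-393} = \left(-1666\right) \left(- \frac{1}{393}\right) = \frac{1666}{393} \approx 4.2392$)
$T{\left(27 \right)} - Q = \left(16 + 2 \cdot 27\right) - \frac{1666}{393} = \left(16 + 54\right) - \frac{1666}{393} = 70 - \frac{1666}{393} = \frac{25844}{393}$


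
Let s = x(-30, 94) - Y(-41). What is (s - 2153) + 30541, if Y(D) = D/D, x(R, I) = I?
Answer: 28481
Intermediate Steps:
Y(D) = 1
s = 93 (s = 94 - 1*1 = 94 - 1 = 93)
(s - 2153) + 30541 = (93 - 2153) + 30541 = -2060 + 30541 = 28481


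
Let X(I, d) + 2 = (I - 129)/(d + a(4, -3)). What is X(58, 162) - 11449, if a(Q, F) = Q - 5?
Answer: -1843682/161 ≈ -11451.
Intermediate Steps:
a(Q, F) = -5 + Q
X(I, d) = -2 + (-129 + I)/(-1 + d) (X(I, d) = -2 + (I - 129)/(d + (-5 + 4)) = -2 + (-129 + I)/(d - 1) = -2 + (-129 + I)/(-1 + d))
X(58, 162) - 11449 = (-127 + 58 - 2*162)/(-1 + 162) - 11449 = (-127 + 58 - 324)/161 - 11449 = (1/161)*(-393) - 11449 = -393/161 - 11449 = -1843682/161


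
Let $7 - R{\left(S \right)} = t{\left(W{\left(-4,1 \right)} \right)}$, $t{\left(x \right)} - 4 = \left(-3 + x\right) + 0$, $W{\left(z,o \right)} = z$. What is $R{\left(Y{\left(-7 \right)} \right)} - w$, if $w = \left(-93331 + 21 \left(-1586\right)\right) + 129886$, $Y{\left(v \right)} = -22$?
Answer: $-3239$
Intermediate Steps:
$w = 3249$ ($w = \left(-93331 - 33306\right) + 129886 = -126637 + 129886 = 3249$)
$t{\left(x \right)} = 1 + x$ ($t{\left(x \right)} = 4 + \left(\left(-3 + x\right) + 0\right) = 4 + \left(-3 + x\right) = 1 + x$)
$R{\left(S \right)} = 10$ ($R{\left(S \right)} = 7 - \left(1 - 4\right) = 7 - -3 = 7 + 3 = 10$)
$R{\left(Y{\left(-7 \right)} \right)} - w = 10 - 3249 = -3239$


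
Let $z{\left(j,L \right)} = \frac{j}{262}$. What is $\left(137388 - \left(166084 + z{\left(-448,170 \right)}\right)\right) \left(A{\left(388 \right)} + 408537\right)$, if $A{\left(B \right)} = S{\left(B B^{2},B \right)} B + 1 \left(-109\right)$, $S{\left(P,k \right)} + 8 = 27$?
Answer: $- \frac{1562972241600}{131} \approx -1.1931 \cdot 10^{10}$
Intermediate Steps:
$z{\left(j,L \right)} = \frac{j}{262}$ ($z{\left(j,L \right)} = j \frac{1}{262} = \frac{j}{262}$)
$S{\left(P,k \right)} = 19$ ($S{\left(P,k \right)} = -8 + 27 = 19$)
$A{\left(B \right)} = -109 + 19 B$ ($A{\left(B \right)} = 19 B + 1 \left(-109\right) = 19 B - 109 = -109 + 19 B$)
$\left(137388 - \left(166084 + z{\left(-448,170 \right)}\right)\right) \left(A{\left(388 \right)} + 408537\right) = \left(137388 - \left(166084 + \frac{1}{262} \left(-448\right)\right)\right) \left(\left(-109 + 19 \cdot 388\right) + 408537\right) = \left(137388 - \frac{21756780}{131}\right) \left(\left(-109 + 7372\right) + 408537\right) = \left(137388 + \left(-166084 + \frac{224}{131}\right)\right) \left(7263 + 408537\right) = \left(137388 - \frac{21756780}{131}\right) 415800 = \left(- \frac{3758952}{131}\right) 415800 = - \frac{1562972241600}{131}$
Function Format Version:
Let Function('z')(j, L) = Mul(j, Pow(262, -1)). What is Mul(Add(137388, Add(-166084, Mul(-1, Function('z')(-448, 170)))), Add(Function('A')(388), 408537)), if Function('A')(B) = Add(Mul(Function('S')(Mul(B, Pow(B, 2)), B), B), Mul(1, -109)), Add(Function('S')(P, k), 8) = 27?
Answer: Rational(-1562972241600, 131) ≈ -1.1931e+10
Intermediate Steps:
Function('z')(j, L) = Mul(Rational(1, 262), j) (Function('z')(j, L) = Mul(j, Rational(1, 262)) = Mul(Rational(1, 262), j))
Function('S')(P, k) = 19 (Function('S')(P, k) = Add(-8, 27) = 19)
Function('A')(B) = Add(-109, Mul(19, B)) (Function('A')(B) = Add(Mul(19, B), Mul(1, -109)) = Add(Mul(19, B), -109) = Add(-109, Mul(19, B)))
Mul(Add(137388, Add(-166084, Mul(-1, Function('z')(-448, 170)))), Add(Function('A')(388), 408537)) = Mul(Add(137388, Add(-166084, Mul(-1, Mul(Rational(1, 262), -448)))), Add(Add(-109, Mul(19, 388)), 408537)) = Mul(Add(137388, Add(-166084, Mul(-1, Rational(-224, 131)))), Add(Add(-109, 7372), 408537)) = Mul(Add(137388, Add(-166084, Rational(224, 131))), Add(7263, 408537)) = Mul(Add(137388, Rational(-21756780, 131)), 415800) = Mul(Rational(-3758952, 131), 415800) = Rational(-1562972241600, 131)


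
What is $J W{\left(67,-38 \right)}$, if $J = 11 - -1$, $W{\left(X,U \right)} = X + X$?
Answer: $1608$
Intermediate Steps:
$W{\left(X,U \right)} = 2 X$
$J = 12$ ($J = 11 + 1 = 12$)
$J W{\left(67,-38 \right)} = 12 \cdot 2 \cdot 67 = 12 \cdot 134 = 1608$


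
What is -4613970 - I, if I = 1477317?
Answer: -6091287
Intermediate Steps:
-4613970 - I = -4613970 - 1*1477317 = -4613970 - 1477317 = -6091287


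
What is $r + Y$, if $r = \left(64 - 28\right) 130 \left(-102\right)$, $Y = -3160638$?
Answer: $-3637998$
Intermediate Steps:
$r = -477360$ ($r = \left(64 - 28\right) 130 \left(-102\right) = 36 \cdot 130 \left(-102\right) = 4680 \left(-102\right) = -477360$)
$r + Y = -477360 - 3160638 = -3637998$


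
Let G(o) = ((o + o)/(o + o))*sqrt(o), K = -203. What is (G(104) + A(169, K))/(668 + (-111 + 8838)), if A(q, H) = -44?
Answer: -44/9395 + 2*sqrt(26)/9395 ≈ -0.0035979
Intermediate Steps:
G(o) = sqrt(o) (G(o) = ((2*o)/((2*o)))*sqrt(o) = ((2*o)*(1/(2*o)))*sqrt(o) = 1*sqrt(o) = sqrt(o))
(G(104) + A(169, K))/(668 + (-111 + 8838)) = (sqrt(104) - 44)/(668 + (-111 + 8838)) = (2*sqrt(26) - 44)/(668 + 8727) = (-44 + 2*sqrt(26))/9395 = (-44 + 2*sqrt(26))*(1/9395) = -44/9395 + 2*sqrt(26)/9395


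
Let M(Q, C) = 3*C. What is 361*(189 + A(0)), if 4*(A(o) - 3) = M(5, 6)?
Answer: 141873/2 ≈ 70937.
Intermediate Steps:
A(o) = 15/2 (A(o) = 3 + (3*6)/4 = 3 + (1/4)*18 = 3 + 9/2 = 15/2)
361*(189 + A(0)) = 361*(189 + 15/2) = 361*(393/2) = 141873/2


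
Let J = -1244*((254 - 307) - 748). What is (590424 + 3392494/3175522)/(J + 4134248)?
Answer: 133921985273/1163758951516 ≈ 0.11508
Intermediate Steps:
J = 996444 (J = -1244*(-53 - 748) = -1244*(-801) = 996444)
(590424 + 3392494/3175522)/(J + 4134248) = (590424 + 3392494/3175522)/(996444 + 4134248) = (590424 + 3392494*(1/3175522))/5130692 = (590424 + 242321/226823)*(1/5130692) = (133921985273/226823)*(1/5130692) = 133921985273/1163758951516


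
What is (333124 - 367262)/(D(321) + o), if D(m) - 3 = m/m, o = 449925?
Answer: -34138/449929 ≈ -0.075874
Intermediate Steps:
D(m) = 4 (D(m) = 3 + m/m = 3 + 1 = 4)
(333124 - 367262)/(D(321) + o) = (333124 - 367262)/(4 + 449925) = -34138/449929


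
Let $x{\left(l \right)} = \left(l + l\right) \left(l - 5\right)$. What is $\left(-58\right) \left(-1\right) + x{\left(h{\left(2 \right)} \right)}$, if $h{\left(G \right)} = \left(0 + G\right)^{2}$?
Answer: $50$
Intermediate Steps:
$h{\left(G \right)} = G^{2}$
$x{\left(l \right)} = 2 l \left(-5 + l\right)$
$\left(-58\right) \left(-1\right) + x{\left(h{\left(2 \right)} \right)} = \left(-58\right) \left(-1\right) + 2 \cdot 2^{2} \left(-5 + 2^{2}\right) = 58 + 2 \cdot 4 \left(-5 + 4\right) = 58 + 2 \cdot 4 \left(-1\right) = 58 - 8 = 50$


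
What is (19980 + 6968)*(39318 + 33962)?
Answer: 1974749440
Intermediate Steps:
(19980 + 6968)*(39318 + 33962) = 26948*73280 = 1974749440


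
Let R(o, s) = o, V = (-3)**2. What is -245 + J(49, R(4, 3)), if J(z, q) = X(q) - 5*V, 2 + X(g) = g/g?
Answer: -291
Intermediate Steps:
V = 9
X(g) = -1 (X(g) = -2 + g/g = -2 + 1 = -1)
J(z, q) = -46 (J(z, q) = -1 - 5*9 = -1 - 45 = -46)
-245 + J(49, R(4, 3)) = -245 - 46 = -291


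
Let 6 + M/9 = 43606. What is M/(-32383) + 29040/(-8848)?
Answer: -275772345/17907799 ≈ -15.400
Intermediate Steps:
M = 392400 (M = -54 + 9*43606 = -54 + 392454 = 392400)
M/(-32383) + 29040/(-8848) = 392400/(-32383) + 29040/(-8848) = 392400*(-1/32383) + 29040*(-1/8848) = -392400/32383 - 1815/553 = -275772345/17907799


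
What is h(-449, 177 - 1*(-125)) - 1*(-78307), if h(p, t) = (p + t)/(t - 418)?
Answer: 9083759/116 ≈ 78308.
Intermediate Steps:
h(p, t) = (p + t)/(-418 + t)
h(-449, 177 - 1*(-125)) - 1*(-78307) = (-449 + (177 - 1*(-125)))/(-418 + (177 - 1*(-125))) - 1*(-78307) = (-449 + (177 + 125))/(-418 + (177 + 125)) + 78307 = (-449 + 302)/(-418 + 302) + 78307 = -147/(-116) + 78307 = -1/116*(-147) + 78307 = 147/116 + 78307 = 9083759/116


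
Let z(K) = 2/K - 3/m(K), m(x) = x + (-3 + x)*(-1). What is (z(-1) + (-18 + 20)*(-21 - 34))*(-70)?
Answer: 7910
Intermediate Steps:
m(x) = 3 (m(x) = x + (3 - x) = 3)
z(K) = -1 + 2/K (z(K) = 2/K - 3/3 = 2/K - 3*1/3 = 2/K - 1 = -1 + 2/K)
(z(-1) + (-18 + 20)*(-21 - 34))*(-70) = ((2 - 1*(-1))/(-1) + (-18 + 20)*(-21 - 34))*(-70) = (-(2 + 1) + 2*(-55))*(-70) = (-1*3 - 110)*(-70) = (-3 - 110)*(-70) = -113*(-70) = 7910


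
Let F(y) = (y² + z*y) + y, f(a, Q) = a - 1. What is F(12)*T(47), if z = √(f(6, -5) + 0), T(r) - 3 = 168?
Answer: 26676 + 2052*√5 ≈ 31264.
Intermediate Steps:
f(a, Q) = -1 + a
T(r) = 171 (T(r) = 3 + 168 = 171)
z = √5 (z = √((-1 + 6) + 0) = √(5 + 0) = √5 ≈ 2.2361)
F(y) = y + y² + y*√5 (F(y) = (y² + √5*y) + y = (y² + y*√5) + y = y + y² + y*√5)
F(12)*T(47) = (12*(1 + 12 + √5))*171 = (12*(13 + √5))*171 = (156 + 12*√5)*171 = 26676 + 2052*√5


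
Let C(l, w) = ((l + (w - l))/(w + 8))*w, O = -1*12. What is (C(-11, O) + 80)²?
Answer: 1936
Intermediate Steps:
O = -12
C(l, w) = w²/(8 + w) (C(l, w) = (w/(8 + w))*w = w²/(8 + w))
(C(-11, O) + 80)² = ((-12)²/(8 - 12) + 80)² = (144/(-4) + 80)² = (144*(-¼) + 80)² = (-36 + 80)² = 44² = 1936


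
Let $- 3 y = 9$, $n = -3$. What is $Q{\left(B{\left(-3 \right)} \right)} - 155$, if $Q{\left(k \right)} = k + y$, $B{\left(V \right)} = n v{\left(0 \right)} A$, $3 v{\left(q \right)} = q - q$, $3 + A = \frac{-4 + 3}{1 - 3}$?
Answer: $-158$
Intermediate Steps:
$A = - \frac{5}{2}$ ($A = -3 + \frac{-4 + 3}{1 - 3} = -3 - \frac{1}{-2} = -3 - - \frac{1}{2} = -3 + \frac{1}{2} = - \frac{5}{2} \approx -2.5$)
$v{\left(q \right)} = 0$ ($v{\left(q \right)} = \frac{q - q}{3} = \frac{1}{3} \cdot 0 = 0$)
$y = -3$ ($y = \left(- \frac{1}{3}\right) 9 = -3$)
$B{\left(V \right)} = 0$ ($B{\left(V \right)} = \left(-3\right) 0 \left(- \frac{5}{2}\right) = 0 \left(- \frac{5}{2}\right) = 0$)
$Q{\left(k \right)} = -3 + k$ ($Q{\left(k \right)} = k - 3 = -3 + k$)
$Q{\left(B{\left(-3 \right)} \right)} - 155 = \left(-3 + 0\right) - 155 = -3 - 155 = -158$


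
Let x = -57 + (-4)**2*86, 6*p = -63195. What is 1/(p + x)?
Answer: -2/18427 ≈ -0.00010854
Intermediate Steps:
p = -21065/2 (p = (1/6)*(-63195) = -21065/2 ≈ -10533.)
x = 1319 (x = -57 + 16*86 = -57 + 1376 = 1319)
1/(p + x) = 1/(-21065/2 + 1319) = 1/(-18427/2) = -2/18427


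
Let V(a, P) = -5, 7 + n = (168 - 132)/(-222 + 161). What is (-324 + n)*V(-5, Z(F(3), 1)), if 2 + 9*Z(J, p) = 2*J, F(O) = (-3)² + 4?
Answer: 101135/61 ≈ 1658.0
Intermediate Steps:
F(O) = 13 (F(O) = 9 + 4 = 13)
Z(J, p) = -2/9 + 2*J/9 (Z(J, p) = -2/9 + (2*J)/9 = -2/9 + 2*J/9)
n = -463/61 (n = -7 + (168 - 132)/(-222 + 161) = -7 + 36/(-61) = -7 + 36*(-1/61) = -7 - 36/61 = -463/61 ≈ -7.5902)
(-324 + n)*V(-5, Z(F(3), 1)) = (-324 - 463/61)*(-5) = -20227/61*(-5) = 101135/61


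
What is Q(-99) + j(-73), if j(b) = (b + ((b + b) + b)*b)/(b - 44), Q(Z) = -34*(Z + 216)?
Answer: -481340/117 ≈ -4114.0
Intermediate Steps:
Q(Z) = -7344 - 34*Z (Q(Z) = -34*(216 + Z) = -7344 - 34*Z)
j(b) = (b + 3*b**2)/(-44 + b) (j(b) = (b + (2*b + b)*b)/(-44 + b) = (b + (3*b)*b)/(-44 + b) = (b + 3*b**2)/(-44 + b))
Q(-99) + j(-73) = (-7344 - 34*(-99)) - 73*(1 + 3*(-73))/(-44 - 73) = (-7344 + 3366) - 73*(1 - 219)/(-117) = -3978 - 73*(-1/117)*(-218) = -3978 - 15914/117 = -481340/117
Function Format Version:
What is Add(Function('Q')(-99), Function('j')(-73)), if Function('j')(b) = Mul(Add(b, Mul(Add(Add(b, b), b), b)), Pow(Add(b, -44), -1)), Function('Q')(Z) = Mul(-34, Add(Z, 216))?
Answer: Rational(-481340, 117) ≈ -4114.0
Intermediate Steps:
Function('Q')(Z) = Add(-7344, Mul(-34, Z)) (Function('Q')(Z) = Mul(-34, Add(216, Z)) = Add(-7344, Mul(-34, Z)))
Function('j')(b) = Mul(Pow(Add(-44, b), -1), Add(b, Mul(3, Pow(b, 2)))) (Function('j')(b) = Mul(Add(b, Mul(Add(Mul(2, b), b), b)), Pow(Add(-44, b), -1)) = Mul(Add(b, Mul(Mul(3, b), b)), Pow(Add(-44, b), -1)) = Mul(Add(b, Mul(3, Pow(b, 2))), Pow(Add(-44, b), -1)) = Mul(Pow(Add(-44, b), -1), Add(b, Mul(3, Pow(b, 2)))))
Add(Function('Q')(-99), Function('j')(-73)) = Add(Add(-7344, Mul(-34, -99)), Mul(-73, Pow(Add(-44, -73), -1), Add(1, Mul(3, -73)))) = Add(Add(-7344, 3366), Mul(-73, Pow(-117, -1), Add(1, -219))) = Add(-3978, Mul(-73, Rational(-1, 117), -218)) = Add(-3978, Rational(-15914, 117)) = Rational(-481340, 117)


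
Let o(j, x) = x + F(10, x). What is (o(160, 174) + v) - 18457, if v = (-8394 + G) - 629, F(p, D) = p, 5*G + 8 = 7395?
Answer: -129093/5 ≈ -25819.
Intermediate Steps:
G = 7387/5 (G = -8/5 + (⅕)*7395 = -8/5 + 1479 = 7387/5 ≈ 1477.4)
v = -37728/5 (v = (-8394 + 7387/5) - 629 = -34583/5 - 629 = -37728/5 ≈ -7545.6)
o(j, x) = 10 + x (o(j, x) = x + 10 = 10 + x)
(o(160, 174) + v) - 18457 = ((10 + 174) - 37728/5) - 18457 = (184 - 37728/5) - 18457 = -36808/5 - 18457 = -129093/5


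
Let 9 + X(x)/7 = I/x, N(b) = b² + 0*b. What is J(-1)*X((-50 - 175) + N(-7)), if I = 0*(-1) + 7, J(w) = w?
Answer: 11137/176 ≈ 63.278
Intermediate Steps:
I = 7 (I = 0 + 7 = 7)
N(b) = b² (N(b) = b² + 0 = b²)
X(x) = -63 + 49/x (X(x) = -63 + 7*(7/x) = -63 + 49/x)
J(-1)*X((-50 - 175) + N(-7)) = -(-63 + 49/((-50 - 175) + (-7)²)) = -(-63 + 49/(-225 + 49)) = -(-63 + 49/(-176)) = -(-63 + 49*(-1/176)) = -(-63 - 49/176) = -1*(-11137/176) = 11137/176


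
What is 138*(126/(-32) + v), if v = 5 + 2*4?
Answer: 10005/8 ≈ 1250.6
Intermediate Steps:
v = 13 (v = 5 + 8 = 13)
138*(126/(-32) + v) = 138*(126/(-32) + 13) = 138*(126*(-1/32) + 13) = 138*(-63/16 + 13) = 138*(145/16) = 10005/8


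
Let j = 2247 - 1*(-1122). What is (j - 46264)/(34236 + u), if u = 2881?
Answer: -42895/37117 ≈ -1.1557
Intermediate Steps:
j = 3369 (j = 2247 + 1122 = 3369)
(j - 46264)/(34236 + u) = (3369 - 46264)/(34236 + 2881) = -42895/37117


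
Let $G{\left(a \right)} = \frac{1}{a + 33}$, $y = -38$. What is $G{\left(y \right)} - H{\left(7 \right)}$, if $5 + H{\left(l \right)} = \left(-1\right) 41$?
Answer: $\frac{229}{5} \approx 45.8$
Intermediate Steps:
$H{\left(l \right)} = -46$ ($H{\left(l \right)} = -5 - 41 = -46$)
$G{\left(a \right)} = \frac{1}{33 + a}$
$G{\left(y \right)} - H{\left(7 \right)} = \frac{1}{33 - 38} - -46 = \frac{1}{-5} + 46 = - \frac{1}{5} + 46 = \frac{229}{5}$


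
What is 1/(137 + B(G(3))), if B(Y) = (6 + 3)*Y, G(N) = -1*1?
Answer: 1/128 ≈ 0.0078125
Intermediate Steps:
G(N) = -1
B(Y) = 9*Y
1/(137 + B(G(3))) = 1/(137 + 9*(-1)) = 1/(137 - 9) = 1/128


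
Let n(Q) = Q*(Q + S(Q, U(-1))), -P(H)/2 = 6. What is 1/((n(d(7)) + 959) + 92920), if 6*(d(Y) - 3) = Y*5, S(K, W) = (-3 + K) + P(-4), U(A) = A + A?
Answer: 9/845123 ≈ 1.0649e-5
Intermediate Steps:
P(H) = -12 (P(H) = -2*6 = -12)
U(A) = 2*A
S(K, W) = -15 + K (S(K, W) = (-3 + K) - 12 = -15 + K)
d(Y) = 3 + 5*Y/6 (d(Y) = 3 + (Y*5)/6 = 3 + (5*Y)/6 = 3 + 5*Y/6)
n(Q) = Q*(-15 + 2*Q) (n(Q) = Q*(Q + (-15 + Q)) = Q*(-15 + 2*Q))
1/((n(d(7)) + 959) + 92920) = 1/(((3 + (⅚)*7)*(-15 + 2*(3 + (⅚)*7)) + 959) + 92920) = 1/(((3 + 35/6)*(-15 + 2*(3 + 35/6)) + 959) + 92920) = 1/((53*(-15 + 2*(53/6))/6 + 959) + 92920) = 1/((53*(-15 + 53/3)/6 + 959) + 92920) = 1/(((53/6)*(8/3) + 959) + 92920) = 1/((212/9 + 959) + 92920) = 1/(8843/9 + 92920) = 1/(845123/9) = 9/845123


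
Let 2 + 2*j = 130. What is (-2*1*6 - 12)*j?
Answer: -1536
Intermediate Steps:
j = 64 (j = -1 + (½)*130 = -1 + 65 = 64)
(-2*1*6 - 12)*j = (-2*1*6 - 12)*64 = (-2*6 - 12)*64 = (-12 - 12)*64 = -24*64 = -1536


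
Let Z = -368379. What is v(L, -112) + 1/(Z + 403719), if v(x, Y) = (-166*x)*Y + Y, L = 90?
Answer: 59129757121/35340 ≈ 1.6732e+6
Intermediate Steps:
v(x, Y) = Y - 166*Y*x (v(x, Y) = -166*Y*x + Y = Y - 166*Y*x)
v(L, -112) + 1/(Z + 403719) = -112*(1 - 166*90) + 1/(-368379 + 403719) = -112*(1 - 14940) + 1/35340 = -112*(-14939) + 1/35340 = 1673168 + 1/35340 = 59129757121/35340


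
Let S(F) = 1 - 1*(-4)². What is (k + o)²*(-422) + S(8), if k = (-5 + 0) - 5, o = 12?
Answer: -1703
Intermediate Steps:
k = -10 (k = -5 - 5 = -10)
S(F) = -15 (S(F) = 1 - 1*16 = 1 - 16 = -15)
(k + o)²*(-422) + S(8) = (-10 + 12)²*(-422) - 15 = 2²*(-422) - 15 = 4*(-422) - 15 = -1688 - 15 = -1703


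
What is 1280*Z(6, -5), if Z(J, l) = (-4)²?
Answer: 20480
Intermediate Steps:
Z(J, l) = 16
1280*Z(6, -5) = 1280*16 = 20480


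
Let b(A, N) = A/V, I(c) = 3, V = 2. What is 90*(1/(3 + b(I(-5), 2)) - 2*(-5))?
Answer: 920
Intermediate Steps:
b(A, N) = A/2
90*(1/(3 + b(I(-5), 2)) - 2*(-5)) = 90*(1/(3 + (½)*3) - 2*(-5)) = 90*(1/(3 + 3/2) + 10) = 90*(1/(9/2) + 10) = 90*(2/9 + 10) = 90*(92/9) = 920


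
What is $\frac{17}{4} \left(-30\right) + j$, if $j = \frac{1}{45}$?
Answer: $- \frac{11473}{90} \approx -127.48$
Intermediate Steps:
$j = \frac{1}{45} \approx 0.022222$
$\frac{17}{4} \left(-30\right) + j = \frac{17}{4} \left(-30\right) + \frac{1}{45} = - \frac{255}{2} + \frac{1}{45} = - \frac{11473}{90}$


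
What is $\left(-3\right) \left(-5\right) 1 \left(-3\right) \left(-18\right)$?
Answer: $810$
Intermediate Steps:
$\left(-3\right) \left(-5\right) 1 \left(-3\right) \left(-18\right) = 15 \cdot 1 \left(-3\right) \left(-18\right) = 15 \left(-3\right) \left(-18\right) = \left(-45\right) \left(-18\right) = 810$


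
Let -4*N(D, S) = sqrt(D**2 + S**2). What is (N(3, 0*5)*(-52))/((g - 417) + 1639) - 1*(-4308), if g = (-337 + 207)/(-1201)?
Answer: 486394035/112904 ≈ 4308.0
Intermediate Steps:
N(D, S) = -sqrt(D**2 + S**2)/4
g = 130/1201 (g = -130*(-1/1201) = 130/1201 ≈ 0.10824)
(N(3, 0*5)*(-52))/((g - 417) + 1639) - 1*(-4308) = (-sqrt(3**2 + (0*5)**2)/4*(-52))/((130/1201 - 417) + 1639) - 1*(-4308) = (-sqrt(9 + 0**2)/4*(-52))/(-500687/1201 + 1639) + 4308 = (-sqrt(9 + 0)/4*(-52))/(1467752/1201) + 4308 = (-sqrt(9)/4*(-52))*(1201/1467752) + 4308 = (-1/4*3*(-52))*(1201/1467752) + 4308 = -3/4*(-52)*(1201/1467752) + 4308 = 39*(1201/1467752) + 4308 = 3603/112904 + 4308 = 486394035/112904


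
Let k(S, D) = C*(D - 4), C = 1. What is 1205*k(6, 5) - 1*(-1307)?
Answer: 2512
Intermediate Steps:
k(S, D) = -4 + D (k(S, D) = 1*(D - 4) = 1*(-4 + D) = -4 + D)
1205*k(6, 5) - 1*(-1307) = 1205*(-4 + 5) - 1*(-1307) = 1205*1 + 1307 = 1205 + 1307 = 2512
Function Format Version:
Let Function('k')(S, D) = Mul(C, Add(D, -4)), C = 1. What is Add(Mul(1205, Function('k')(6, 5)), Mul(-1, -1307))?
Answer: 2512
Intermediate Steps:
Function('k')(S, D) = Add(-4, D) (Function('k')(S, D) = Mul(1, Add(D, -4)) = Mul(1, Add(-4, D)) = Add(-4, D))
Add(Mul(1205, Function('k')(6, 5)), Mul(-1, -1307)) = Add(Mul(1205, Add(-4, 5)), Mul(-1, -1307)) = Add(Mul(1205, 1), 1307) = Add(1205, 1307) = 2512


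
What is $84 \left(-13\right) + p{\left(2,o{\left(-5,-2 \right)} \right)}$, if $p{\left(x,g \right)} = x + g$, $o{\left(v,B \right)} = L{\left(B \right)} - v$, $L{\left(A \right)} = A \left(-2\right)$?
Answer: $-1081$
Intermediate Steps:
$L{\left(A \right)} = - 2 A$
$o{\left(v,B \right)} = - v - 2 B$ ($o{\left(v,B \right)} = - 2 B - v = - v - 2 B$)
$p{\left(x,g \right)} = g + x$
$84 \left(-13\right) + p{\left(2,o{\left(-5,-2 \right)} \right)} = 84 \left(-13\right) + \left(\left(\left(-1\right) \left(-5\right) - -4\right) + 2\right) = -1092 + \left(\left(5 + 4\right) + 2\right) = -1092 + \left(9 + 2\right) = -1092 + 11 = -1081$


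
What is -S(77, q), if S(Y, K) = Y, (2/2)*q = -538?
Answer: -77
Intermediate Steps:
q = -538
-S(77, q) = -1*77 = -77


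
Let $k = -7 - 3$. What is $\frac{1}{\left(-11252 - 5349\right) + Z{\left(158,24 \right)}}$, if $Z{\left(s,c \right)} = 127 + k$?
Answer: $- \frac{1}{16484} \approx -6.0665 \cdot 10^{-5}$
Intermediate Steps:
$k = -10$ ($k = -7 - 3 = -10$)
$Z{\left(s,c \right)} = 117$ ($Z{\left(s,c \right)} = 127 - 10 = 117$)
$\frac{1}{\left(-11252 - 5349\right) + Z{\left(158,24 \right)}} = \frac{1}{\left(-11252 - 5349\right) + 117} = \frac{1}{-16601 + 117} = \frac{1}{-16484} = - \frac{1}{16484}$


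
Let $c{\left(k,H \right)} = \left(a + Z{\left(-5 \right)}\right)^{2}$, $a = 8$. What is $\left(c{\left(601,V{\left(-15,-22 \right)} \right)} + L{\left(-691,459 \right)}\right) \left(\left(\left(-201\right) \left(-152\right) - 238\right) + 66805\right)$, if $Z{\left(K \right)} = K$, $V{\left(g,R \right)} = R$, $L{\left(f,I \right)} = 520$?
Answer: $51375951$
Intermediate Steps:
$c{\left(k,H \right)} = 9$ ($c{\left(k,H \right)} = \left(8 - 5\right)^{2} = 3^{2} = 9$)
$\left(c{\left(601,V{\left(-15,-22 \right)} \right)} + L{\left(-691,459 \right)}\right) \left(\left(\left(-201\right) \left(-152\right) - 238\right) + 66805\right) = \left(9 + 520\right) \left(\left(\left(-201\right) \left(-152\right) - 238\right) + 66805\right) = 529 \left(\left(30552 - 238\right) + 66805\right) = 529 \left(30314 + 66805\right) = 529 \cdot 97119 = 51375951$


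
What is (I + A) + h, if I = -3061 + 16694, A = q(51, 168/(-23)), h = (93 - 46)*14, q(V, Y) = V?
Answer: 14342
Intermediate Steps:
h = 658 (h = 47*14 = 658)
A = 51
I = 13633
(I + A) + h = (13633 + 51) + 658 = 13684 + 658 = 14342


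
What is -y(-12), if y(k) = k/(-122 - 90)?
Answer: -3/53 ≈ -0.056604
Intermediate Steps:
y(k) = -k/212 (y(k) = k/(-212) = k*(-1/212) = -k/212)
-y(-12) = -(-1)*(-12)/212 = -1*3/53 = -3/53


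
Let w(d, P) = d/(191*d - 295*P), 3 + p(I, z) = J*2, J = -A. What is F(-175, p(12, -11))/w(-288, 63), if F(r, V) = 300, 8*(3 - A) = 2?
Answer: 613275/8 ≈ 76659.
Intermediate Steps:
A = 11/4 (A = 3 - ⅛*2 = 3 - ¼ = 11/4 ≈ 2.7500)
J = -11/4 (J = -1*11/4 = -11/4 ≈ -2.7500)
p(I, z) = -17/2 (p(I, z) = -3 - 11/4*2 = -3 - 11/2 = -17/2)
w(d, P) = d/(-295*P + 191*d)
F(-175, p(12, -11))/w(-288, 63) = 300/((-288/(-295*63 + 191*(-288)))) = 300/((-288/(-18585 - 55008))) = 300/((-288/(-73593))) = 300/((-288*(-1/73593))) = 300/(32/8177) = 300*(8177/32) = 613275/8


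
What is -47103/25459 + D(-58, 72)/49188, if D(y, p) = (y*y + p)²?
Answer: 10651946275/44724189 ≈ 238.17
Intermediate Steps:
D(y, p) = (p + y²)² (D(y, p) = (y² + p)² = (p + y²)²)
-47103/25459 + D(-58, 72)/49188 = -47103/25459 + (72 + (-58)²)²/49188 = -47103*1/25459 + (72 + 3364)²*(1/49188) = -6729/3637 + 3436²*(1/49188) = -6729/3637 + 11806096*(1/49188) = -6729/3637 + 2951524/12297 = 10651946275/44724189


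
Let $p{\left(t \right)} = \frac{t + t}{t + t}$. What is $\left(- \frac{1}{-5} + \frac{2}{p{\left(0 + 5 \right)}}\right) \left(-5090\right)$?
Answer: $-11198$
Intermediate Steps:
$p{\left(t \right)} = 1$ ($p{\left(t \right)} = \frac{2 t}{2 t} = 2 t \frac{1}{2 t} = 1$)
$\left(- \frac{1}{-5} + \frac{2}{p{\left(0 + 5 \right)}}\right) \left(-5090\right) = \left(- \frac{1}{-5} + \frac{2}{1}\right) \left(-5090\right) = \left(\left(-1\right) \left(- \frac{1}{5}\right) + 2 \cdot 1\right) \left(-5090\right) = \left(\frac{1}{5} + 2\right) \left(-5090\right) = \frac{11}{5} \left(-5090\right) = -11198$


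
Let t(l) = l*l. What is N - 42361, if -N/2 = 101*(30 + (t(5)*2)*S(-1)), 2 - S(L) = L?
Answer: -78721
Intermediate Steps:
t(l) = l²
S(L) = 2 - L
N = -36360 (N = -202*(30 + (5²*2)*(2 - 1*(-1))) = -202*(30 + (25*2)*(2 + 1)) = -202*(30 + 50*3) = -202*(30 + 150) = -202*180 = -2*18180 = -36360)
N - 42361 = -36360 - 42361 = -78721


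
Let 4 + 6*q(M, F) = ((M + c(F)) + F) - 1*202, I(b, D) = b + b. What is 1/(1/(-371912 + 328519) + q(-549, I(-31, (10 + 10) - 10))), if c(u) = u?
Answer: -86786/12714151 ≈ -0.0068259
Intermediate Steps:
I(b, D) = 2*b
q(M, F) = -103/3 + F/3 + M/6 (q(M, F) = -2/3 + (((M + F) + F) - 1*202)/6 = -2/3 + (((F + M) + F) - 202)/6 = -2/3 + ((M + 2*F) - 202)/6 = -2/3 + (-202 + M + 2*F)/6 = -2/3 + (-101/3 + F/3 + M/6) = -103/3 + F/3 + M/6)
1/(1/(-371912 + 328519) + q(-549, I(-31, (10 + 10) - 10))) = 1/(1/(-371912 + 328519) + (-103/3 + (2*(-31))/3 + (1/6)*(-549))) = 1/(1/(-43393) + (-103/3 + (1/3)*(-62) - 183/2)) = 1/(-1/43393 + (-103/3 - 62/3 - 183/2)) = 1/(-1/43393 - 293/2) = 1/(-12714151/86786) = -86786/12714151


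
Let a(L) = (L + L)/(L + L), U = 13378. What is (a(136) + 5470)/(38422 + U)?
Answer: 5471/51800 ≈ 0.10562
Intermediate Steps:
a(L) = 1 (a(L) = (2*L)/((2*L)) = (2*L)*(1/(2*L)) = 1)
(a(136) + 5470)/(38422 + U) = (1 + 5470)/(38422 + 13378) = 5471/51800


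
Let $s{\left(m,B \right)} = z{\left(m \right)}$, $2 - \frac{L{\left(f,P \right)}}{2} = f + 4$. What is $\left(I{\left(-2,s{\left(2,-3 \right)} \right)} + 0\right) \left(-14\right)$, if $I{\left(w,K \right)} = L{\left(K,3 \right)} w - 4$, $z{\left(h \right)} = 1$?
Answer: $-112$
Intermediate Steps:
$L{\left(f,P \right)} = -4 - 2 f$ ($L{\left(f,P \right)} = 4 - 2 \left(f + 4\right) = 4 - 2 \left(4 + f\right) = 4 - \left(8 + 2 f\right) = -4 - 2 f$)
$s{\left(m,B \right)} = 1$
$I{\left(w,K \right)} = -4 + w \left(-4 - 2 K\right)$ ($I{\left(w,K \right)} = \left(-4 - 2 K\right) w - 4 = w \left(-4 - 2 K\right) - 4 = -4 + w \left(-4 - 2 K\right)$)
$\left(I{\left(-2,s{\left(2,-3 \right)} \right)} + 0\right) \left(-14\right) = \left(\left(-4 - - 4 \left(2 + 1\right)\right) + 0\right) \left(-14\right) = \left(\left(-4 - \left(-4\right) 3\right) + 0\right) \left(-14\right) = \left(\left(-4 + 12\right) + 0\right) \left(-14\right) = \left(8 + 0\right) \left(-14\right) = 8 \left(-14\right) = -112$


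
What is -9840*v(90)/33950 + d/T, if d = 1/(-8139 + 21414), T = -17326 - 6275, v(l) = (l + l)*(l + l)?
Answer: -1997721938448679/212732923725 ≈ -9390.8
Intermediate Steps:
v(l) = 4*l² (v(l) = (2*l)*(2*l) = 4*l²)
T = -23601
d = 1/13275 ≈ 7.5330e-5
-9840*v(90)/33950 + d/T = -9840/(33950/((4*90²))) + (1/13275)/(-23601) = -9840/(33950/((4*8100))) + (1/13275)*(-1/23601) = -9840/(33950/32400) - 1/313303275 = -9840/(33950*(1/32400)) - 1/313303275 = -9840/679/648 - 1/313303275 = -9840*648/679 - 1/313303275 = -6376320/679 - 1/313303275 = -1997721938448679/212732923725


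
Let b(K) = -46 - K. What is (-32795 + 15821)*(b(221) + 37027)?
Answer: -623964240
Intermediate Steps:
(-32795 + 15821)*(b(221) + 37027) = (-32795 + 15821)*((-46 - 1*221) + 37027) = -16974*((-46 - 221) + 37027) = -16974*(-267 + 37027) = -16974*36760 = -623964240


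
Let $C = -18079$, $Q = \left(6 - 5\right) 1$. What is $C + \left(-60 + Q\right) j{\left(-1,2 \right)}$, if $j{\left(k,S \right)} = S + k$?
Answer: $-18138$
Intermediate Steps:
$Q = 1$ ($Q = 1 \cdot 1 = 1$)
$C + \left(-60 + Q\right) j{\left(-1,2 \right)} = -18079 + \left(-60 + 1\right) \left(2 - 1\right) = -18079 - 59 = -18138$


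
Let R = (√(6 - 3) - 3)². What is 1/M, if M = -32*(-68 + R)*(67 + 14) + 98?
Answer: 72625/10185984194 - 3888*√3/5092992097 ≈ 5.8076e-6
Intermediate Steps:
R = (-3 + √3)² (R = (√3 - 3)² = (-3 + √3)² ≈ 1.6077)
M = 176354 - 2592*(3 - √3)² (M = -32*(-68 + (3 - √3)²)*(67 + 14) + 98 = -32*(-68 + (3 - √3)²)*81 + 98 = -32*(-5508 + 81*(3 - √3)²) + 98 = (176256 - 2592*(3 - √3)²) + 98 = 176354 - 2592*(3 - √3)² ≈ 1.7219e+5)
1/M = 1/(145250 + 15552*√3)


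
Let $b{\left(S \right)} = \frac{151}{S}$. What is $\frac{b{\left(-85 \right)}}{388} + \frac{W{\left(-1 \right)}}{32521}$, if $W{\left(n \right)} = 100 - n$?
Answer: $- \frac{92923}{63090740} \approx -0.0014728$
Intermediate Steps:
$\frac{b{\left(-85 \right)}}{388} + \frac{W{\left(-1 \right)}}{32521} = \frac{151 \frac{1}{-85}}{388} + \frac{100 - -1}{32521} = 151 \left(- \frac{1}{85}\right) \frac{1}{388} + \left(100 + 1\right) \frac{1}{32521} = \left(- \frac{151}{85}\right) \frac{1}{388} + 101 \cdot \frac{1}{32521} = - \frac{151}{32980} + \frac{101}{32521} = - \frac{92923}{63090740}$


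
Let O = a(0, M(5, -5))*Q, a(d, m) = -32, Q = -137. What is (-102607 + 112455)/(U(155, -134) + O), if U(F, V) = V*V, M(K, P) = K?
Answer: 2462/5585 ≈ 0.44082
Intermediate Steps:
U(F, V) = V²
O = 4384 (O = -32*(-137) = 4384)
(-102607 + 112455)/(U(155, -134) + O) = (-102607 + 112455)/((-134)² + 4384) = 9848/(17956 + 4384) = 9848/22340 = 9848*(1/22340) = 2462/5585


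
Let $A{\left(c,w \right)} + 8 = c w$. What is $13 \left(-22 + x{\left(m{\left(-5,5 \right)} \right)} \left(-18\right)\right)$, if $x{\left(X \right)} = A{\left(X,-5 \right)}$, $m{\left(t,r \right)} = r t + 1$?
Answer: $-26494$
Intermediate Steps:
$m{\left(t,r \right)} = 1 + r t$
$A{\left(c,w \right)} = -8 + c w$
$x{\left(X \right)} = -8 - 5 X$ ($x{\left(X \right)} = -8 + X \left(-5\right) = -8 - 5 X$)
$13 \left(-22 + x{\left(m{\left(-5,5 \right)} \right)} \left(-18\right)\right) = 13 \left(-22 + \left(-8 - 5 \left(1 + 5 \left(-5\right)\right)\right) \left(-18\right)\right) = 13 \left(-22 + \left(-8 - 5 \left(1 - 25\right)\right) \left(-18\right)\right) = 13 \left(-22 + \left(-8 - -120\right) \left(-18\right)\right) = 13 \left(-22 + \left(-8 + 120\right) \left(-18\right)\right) = 13 \left(-22 + 112 \left(-18\right)\right) = 13 \left(-22 - 2016\right) = 13 \left(-2038\right) = -26494$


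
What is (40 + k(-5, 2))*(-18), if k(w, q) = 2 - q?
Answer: -720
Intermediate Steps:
(40 + k(-5, 2))*(-18) = (40 + (2 - 1*2))*(-18) = (40 + (2 - 2))*(-18) = (40 + 0)*(-18) = 40*(-18) = -720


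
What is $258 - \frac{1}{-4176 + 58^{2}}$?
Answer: $\frac{209497}{812} \approx 258.0$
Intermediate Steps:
$258 - \frac{1}{-4176 + 58^{2}} = 258 - \frac{1}{-4176 + 3364} = 258 - \frac{1}{-812} = 258 - - \frac{1}{812} = 258 + \frac{1}{812} = \frac{209497}{812}$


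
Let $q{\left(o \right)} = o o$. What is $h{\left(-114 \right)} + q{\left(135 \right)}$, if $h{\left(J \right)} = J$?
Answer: $18111$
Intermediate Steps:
$q{\left(o \right)} = o^{2}$
$h{\left(-114 \right)} + q{\left(135 \right)} = -114 + 135^{2} = -114 + 18225 = 18111$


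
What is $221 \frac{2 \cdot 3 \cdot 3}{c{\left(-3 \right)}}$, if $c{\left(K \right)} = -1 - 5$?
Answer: $-663$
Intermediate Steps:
$c{\left(K \right)} = -6$ ($c{\left(K \right)} = -1 - 5 = -6$)
$221 \frac{2 \cdot 3 \cdot 3}{c{\left(-3 \right)}} = 221 \frac{2 \cdot 3 \cdot 3}{-6} = 221 \cdot 6 \cdot 3 \left(- \frac{1}{6}\right) = 221 \cdot 18 \left(- \frac{1}{6}\right) = 221 \left(-3\right) = -663$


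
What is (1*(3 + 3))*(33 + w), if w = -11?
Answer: 132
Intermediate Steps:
(1*(3 + 3))*(33 + w) = (1*(3 + 3))*(33 - 11) = (1*6)*22 = 6*22 = 132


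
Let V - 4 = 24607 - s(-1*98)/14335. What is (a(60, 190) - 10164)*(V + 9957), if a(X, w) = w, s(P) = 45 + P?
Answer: -4942439489342/14335 ≈ -3.4478e+8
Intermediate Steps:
V = 352798738/14335 (V = 4 + (24607 - (45 - 1*98)/14335) = 4 + (24607 - (45 - 98)/14335) = 4 + (24607 - (-53)/14335) = 4 + (24607 - 1*(-53/14335)) = 4 + (24607 + 53/14335) = 4 + 352741398/14335 = 352798738/14335 ≈ 24611.)
(a(60, 190) - 10164)*(V + 9957) = (190 - 10164)*(352798738/14335 + 9957) = -9974*495532333/14335 = -4942439489342/14335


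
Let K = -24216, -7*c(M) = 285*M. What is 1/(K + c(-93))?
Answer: -7/143007 ≈ -4.8949e-5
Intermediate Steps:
c(M) = -285*M/7
1/(K + c(-93)) = 1/(-24216 - 285/7*(-93)) = 1/(-24216 + 26505/7) = 1/(-143007/7) = -7/143007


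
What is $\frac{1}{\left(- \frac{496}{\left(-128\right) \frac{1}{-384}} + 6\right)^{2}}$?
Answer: $\frac{1}{2196324} \approx 4.5531 \cdot 10^{-7}$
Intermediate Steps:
$\frac{1}{\left(- \frac{496}{\left(-128\right) \frac{1}{-384}} + 6\right)^{2}} = \frac{1}{\left(- \frac{496}{\left(-128\right) \left(- \frac{1}{384}\right)} + 6\right)^{2}} = \frac{1}{\left(- 496 \frac{1}{\frac{1}{3}} + 6\right)^{2}} = \frac{1}{\left(\left(-496\right) 3 + 6\right)^{2}} = \frac{1}{\left(-1488 + 6\right)^{2}} = \frac{1}{\left(-1482\right)^{2}} = \frac{1}{2196324}$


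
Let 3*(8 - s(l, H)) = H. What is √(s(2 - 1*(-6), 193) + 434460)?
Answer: √3909633/3 ≈ 659.09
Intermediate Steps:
s(l, H) = 8 - H/3
√(s(2 - 1*(-6), 193) + 434460) = √((8 - ⅓*193) + 434460) = √((8 - 193/3) + 434460) = √(-169/3 + 434460) = √(1303211/3) = √3909633/3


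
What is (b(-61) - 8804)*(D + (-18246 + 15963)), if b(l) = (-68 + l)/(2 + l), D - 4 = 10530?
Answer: -4284802057/59 ≈ -7.2624e+7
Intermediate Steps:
D = 10534 (D = 4 + 10530 = 10534)
b(l) = (-68 + l)/(2 + l)
(b(-61) - 8804)*(D + (-18246 + 15963)) = ((-68 - 61)/(2 - 61) - 8804)*(10534 + (-18246 + 15963)) = (-129/(-59) - 8804)*(10534 - 2283) = (-1/59*(-129) - 8804)*8251 = (129/59 - 8804)*8251 = -519307/59*8251 = -4284802057/59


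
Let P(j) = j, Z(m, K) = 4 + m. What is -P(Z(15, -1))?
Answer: -19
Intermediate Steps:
-P(Z(15, -1)) = -(4 + 15) = -1*19 = -19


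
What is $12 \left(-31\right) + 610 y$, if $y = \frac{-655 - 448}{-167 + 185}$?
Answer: $- \frac{339763}{9} \approx -37751.0$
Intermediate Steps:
$y = - \frac{1103}{18} \approx -61.278$
$12 \left(-31\right) + 610 y = 12 \left(-31\right) + 610 \left(- \frac{1103}{18}\right) = -372 - \frac{336415}{9} = - \frac{339763}{9}$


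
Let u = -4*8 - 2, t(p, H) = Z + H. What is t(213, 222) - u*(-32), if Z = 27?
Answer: -839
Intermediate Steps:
t(p, H) = 27 + H
u = -34 (u = -32 - 2 = -34)
t(213, 222) - u*(-32) = (27 + 222) - (-34)*(-32) = 249 - 1*1088 = 249 - 1088 = -839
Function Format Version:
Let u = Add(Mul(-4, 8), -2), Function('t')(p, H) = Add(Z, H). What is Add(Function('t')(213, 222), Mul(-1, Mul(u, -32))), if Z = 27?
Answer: -839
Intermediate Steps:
Function('t')(p, H) = Add(27, H)
u = -34 (u = Add(-32, -2) = -34)
Add(Function('t')(213, 222), Mul(-1, Mul(u, -32))) = Add(Add(27, 222), Mul(-1, Mul(-34, -32))) = Add(249, Mul(-1, 1088)) = Add(249, -1088) = -839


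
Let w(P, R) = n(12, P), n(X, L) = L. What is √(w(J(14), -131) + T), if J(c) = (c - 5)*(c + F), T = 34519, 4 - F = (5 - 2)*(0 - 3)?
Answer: √34762 ≈ 186.45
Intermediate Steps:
F = 13 (F = 4 - (5 - 2)*(0 - 3) = 4 - 3*(-3) = 4 - 1*(-9) = 4 + 9 = 13)
J(c) = (-5 + c)*(13 + c) (J(c) = (c - 5)*(c + 13) = (-5 + c)*(13 + c))
w(P, R) = P
√(w(J(14), -131) + T) = √((-65 + 14² + 8*14) + 34519) = √((-65 + 196 + 112) + 34519) = √(243 + 34519) = √34762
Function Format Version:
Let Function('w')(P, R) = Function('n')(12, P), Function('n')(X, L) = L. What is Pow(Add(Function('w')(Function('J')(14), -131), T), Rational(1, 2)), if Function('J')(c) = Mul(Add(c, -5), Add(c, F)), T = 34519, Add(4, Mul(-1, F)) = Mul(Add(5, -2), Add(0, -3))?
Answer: Pow(34762, Rational(1, 2)) ≈ 186.45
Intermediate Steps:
F = 13 (F = Add(4, Mul(-1, Mul(Add(5, -2), Add(0, -3)))) = Add(4, Mul(-1, Mul(3, -3))) = Add(4, Mul(-1, -9)) = Add(4, 9) = 13)
Function('J')(c) = Mul(Add(-5, c), Add(13, c)) (Function('J')(c) = Mul(Add(c, -5), Add(c, 13)) = Mul(Add(-5, c), Add(13, c)))
Function('w')(P, R) = P
Pow(Add(Function('w')(Function('J')(14), -131), T), Rational(1, 2)) = Pow(Add(Add(-65, Pow(14, 2), Mul(8, 14)), 34519), Rational(1, 2)) = Pow(Add(Add(-65, 196, 112), 34519), Rational(1, 2)) = Pow(Add(243, 34519), Rational(1, 2)) = Pow(34762, Rational(1, 2))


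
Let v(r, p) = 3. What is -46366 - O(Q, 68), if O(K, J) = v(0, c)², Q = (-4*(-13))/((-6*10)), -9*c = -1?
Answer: -46375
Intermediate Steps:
c = ⅑ (c = -⅑*(-1) = ⅑ ≈ 0.11111)
Q = -13/15 (Q = 52/(-60) = 52*(-1/60) = -13/15 ≈ -0.86667)
O(K, J) = 9 (O(K, J) = 3² = 9)
-46366 - O(Q, 68) = -46366 - 1*9 = -46366 - 9 = -46375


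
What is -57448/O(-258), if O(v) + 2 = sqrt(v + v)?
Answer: 14362/65 + 14362*I*sqrt(129)/65 ≈ 220.95 + 2509.6*I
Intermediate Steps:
O(v) = -2 + sqrt(2)*sqrt(v) (O(v) = -2 + sqrt(v + v) = -2 + sqrt(2*v) = -2 + sqrt(2)*sqrt(v))
-57448/O(-258) = -57448/(-2 + sqrt(2)*sqrt(-258)) = -57448/(-2 + sqrt(2)*(I*sqrt(258))) = -57448/(-2 + 2*I*sqrt(129))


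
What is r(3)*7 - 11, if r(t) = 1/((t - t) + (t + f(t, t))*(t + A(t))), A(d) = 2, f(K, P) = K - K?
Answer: -158/15 ≈ -10.533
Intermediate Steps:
f(K, P) = 0
r(t) = 1/(t*(2 + t)) (r(t) = 1/((t - t) + (t + 0)*(t + 2)) = 1/(0 + t*(2 + t)) = 1/(t*(2 + t)))
r(3)*7 - 11 = (1/(3*(2 + 3)))*7 - 11 = ((1/3)/5)*7 - 11 = ((1/3)*(1/5))*7 - 11 = (1/15)*7 - 11 = 7/15 - 11 = -158/15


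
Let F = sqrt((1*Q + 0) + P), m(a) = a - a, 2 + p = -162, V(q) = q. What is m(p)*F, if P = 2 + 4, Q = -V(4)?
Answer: 0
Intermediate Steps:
p = -164 (p = -2 - 162 = -164)
Q = -4 (Q = -1*4 = -4)
m(a) = 0
P = 6
F = sqrt(2) (F = sqrt((1*(-4) + 0) + 6) = sqrt((-4 + 0) + 6) = sqrt(-4 + 6) = sqrt(2) ≈ 1.4142)
m(p)*F = 0*sqrt(2) = 0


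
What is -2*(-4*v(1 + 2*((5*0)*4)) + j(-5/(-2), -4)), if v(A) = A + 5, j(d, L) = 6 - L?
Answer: 28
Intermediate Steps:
v(A) = 5 + A
-2*(-4*v(1 + 2*((5*0)*4)) + j(-5/(-2), -4)) = -2*(-4*(5 + (1 + 2*((5*0)*4))) + (6 - 1*(-4))) = -2*(-4*(5 + (1 + 2*(0*4))) + (6 + 4)) = -2*(-4*(5 + (1 + 2*0)) + 10) = -2*(-4*(5 + (1 + 0)) + 10) = -2*(-4*(5 + 1) + 10) = -2*(-4*6 + 10) = -2*(-24 + 10) = -2*(-14) = 28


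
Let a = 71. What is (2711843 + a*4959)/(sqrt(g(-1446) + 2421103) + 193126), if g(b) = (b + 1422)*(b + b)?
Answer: 591724931432/37295161365 - 3063932*sqrt(2490511)/37295161365 ≈ 15.736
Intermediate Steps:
g(b) = 2*b*(1422 + b) (g(b) = (1422 + b)*(2*b) = 2*b*(1422 + b))
(2711843 + a*4959)/(sqrt(g(-1446) + 2421103) + 193126) = (2711843 + 71*4959)/(sqrt(2*(-1446)*(1422 - 1446) + 2421103) + 193126) = (2711843 + 352089)/(sqrt(2*(-1446)*(-24) + 2421103) + 193126) = 3063932/(sqrt(69408 + 2421103) + 193126) = 3063932/(sqrt(2490511) + 193126) = 3063932/(193126 + sqrt(2490511))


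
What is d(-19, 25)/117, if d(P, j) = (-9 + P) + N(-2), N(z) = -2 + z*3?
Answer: -4/13 ≈ -0.30769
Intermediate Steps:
N(z) = -2 + 3*z
d(P, j) = -17 + P (d(P, j) = (-9 + P) + (-2 + 3*(-2)) = (-9 + P) + (-2 - 6) = (-9 + P) - 8 = -17 + P)
d(-19, 25)/117 = (-17 - 19)/117 = (1/117)*(-36) = -4/13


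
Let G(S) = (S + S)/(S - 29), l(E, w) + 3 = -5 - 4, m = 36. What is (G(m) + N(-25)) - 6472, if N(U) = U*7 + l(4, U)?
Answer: -46541/7 ≈ -6648.7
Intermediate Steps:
l(E, w) = -12 (l(E, w) = -3 + (-5 - 4) = -3 - 9 = -12)
N(U) = -12 + 7*U (N(U) = U*7 - 12 = 7*U - 12 = -12 + 7*U)
G(S) = 2*S/(-29 + S) (G(S) = (2*S)/(-29 + S) = 2*S/(-29 + S))
(G(m) + N(-25)) - 6472 = (2*36/(-29 + 36) + (-12 + 7*(-25))) - 6472 = (2*36/7 + (-12 - 175)) - 6472 = (2*36*(⅐) - 187) - 6472 = (72/7 - 187) - 6472 = -1237/7 - 6472 = -46541/7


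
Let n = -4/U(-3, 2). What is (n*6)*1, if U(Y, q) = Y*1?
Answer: 8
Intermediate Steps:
U(Y, q) = Y
n = 4/3 (n = -4/(-3) = -4*(-1/3) = 4/3 ≈ 1.3333)
(n*6)*1 = ((4/3)*6)*1 = 8*1 = 8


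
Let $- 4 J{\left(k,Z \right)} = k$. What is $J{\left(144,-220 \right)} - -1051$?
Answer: $1015$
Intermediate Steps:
$J{\left(k,Z \right)} = - \frac{k}{4}$
$J{\left(144,-220 \right)} - -1051 = \left(- \frac{1}{4}\right) 144 - -1051 = -36 + 1051 = 1015$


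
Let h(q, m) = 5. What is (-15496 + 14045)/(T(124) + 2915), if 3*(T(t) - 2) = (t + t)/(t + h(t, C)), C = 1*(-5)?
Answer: -561537/1129127 ≈ -0.49732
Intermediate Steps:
C = -5
T(t) = 2 + 2*t/(3*(5 + t)) (T(t) = 2 + ((t + t)/(t + 5))/3 = 2 + ((2*t)/(5 + t))/3 = 2 + (2*t/(5 + t))/3 = 2 + 2*t/(3*(5 + t)))
(-15496 + 14045)/(T(124) + 2915) = (-15496 + 14045)/(2*(15 + 4*124)/(3*(5 + 124)) + 2915) = -1451/((⅔)*(15 + 496)/129 + 2915) = -1451/((⅔)*(1/129)*511 + 2915) = -1451/(1022/387 + 2915) = -1451/1129127/387 = -1451*387/1129127 = -561537/1129127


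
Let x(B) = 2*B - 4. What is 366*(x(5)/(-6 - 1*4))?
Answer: -1098/5 ≈ -219.60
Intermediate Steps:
x(B) = -4 + 2*B
366*(x(5)/(-6 - 1*4)) = 366*((-4 + 2*5)/(-6 - 1*4)) = 366*((-4 + 10)/(-6 - 4)) = 366*(6/(-10)) = 366*(6*(-⅒)) = 366*(-⅗) = -1098/5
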